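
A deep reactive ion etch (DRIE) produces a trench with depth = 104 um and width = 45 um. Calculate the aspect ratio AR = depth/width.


Step 1: AR = depth / width
Step 2: AR = 104 / 45
AR = 2.3


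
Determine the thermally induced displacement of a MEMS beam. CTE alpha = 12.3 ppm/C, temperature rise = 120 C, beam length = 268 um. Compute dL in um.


Step 1: Convert CTE: alpha = 12.3 ppm/C = 12.3e-6 /C
Step 2: dL = 12.3e-6 * 120 * 268
dL = 0.3956 um


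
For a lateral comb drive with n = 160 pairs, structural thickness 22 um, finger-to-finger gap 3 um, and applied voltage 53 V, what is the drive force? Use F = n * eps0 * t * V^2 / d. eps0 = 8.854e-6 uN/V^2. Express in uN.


Step 1: Parameters: n=160, eps0=8.854e-6 uN/V^2, t=22 um, V=53 V, d=3 um
Step 2: V^2 = 2809
Step 3: F = 160 * 8.854e-6 * 22 * 2809 / 3
F = 29.182 uN


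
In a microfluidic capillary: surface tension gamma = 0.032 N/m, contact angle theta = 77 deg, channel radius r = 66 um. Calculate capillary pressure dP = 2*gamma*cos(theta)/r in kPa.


Step 1: cos(77 deg) = 0.225
Step 2: Convert r to m: r = 66e-6 m
Step 3: dP = 2 * 0.032 * 0.225 / 66e-6 = 218.2 Pa
Step 4: Convert Pa to kPa (divide by 1000).
dP = 0.22 kPa


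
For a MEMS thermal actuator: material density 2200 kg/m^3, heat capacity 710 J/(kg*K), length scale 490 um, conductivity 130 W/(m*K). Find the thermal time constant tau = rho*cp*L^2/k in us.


Step 1: Convert L to m: L = 490e-6 m
Step 2: L^2 = (490e-6)^2 = 2.401e-07 m^2
Step 3: tau = 2200 * 710 * 2.401e-07 / 130 = 2.88489385e-03 s
Step 4: Convert to microseconds (multiply by 1e6).
tau = 2884.894 us


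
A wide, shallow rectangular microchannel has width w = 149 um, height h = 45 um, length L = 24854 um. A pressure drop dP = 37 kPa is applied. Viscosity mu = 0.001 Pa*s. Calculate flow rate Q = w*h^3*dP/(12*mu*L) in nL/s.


Step 1: Convert all dimensions to SI (meters).
w = 149e-6 m, h = 45e-6 m, L = 24854e-6 m, dP = 37e3 Pa
Step 2: Q = w * h^3 * dP / (12 * mu * L)
Q = 149e-6 * (45e-6)^3 * 37e3 / (12 * 0.001 * 24854e-6) = 1.68441071e-09 m^3/s
Step 3: Convert Q from m^3/s to nL/s (1 m^3 = 1e12 nL, so multiply by 1e12).
Q = 1684.411 nL/s


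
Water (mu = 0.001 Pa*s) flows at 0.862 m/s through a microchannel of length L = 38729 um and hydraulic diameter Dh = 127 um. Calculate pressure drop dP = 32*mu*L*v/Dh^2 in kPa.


Step 1: Convert to SI: L = 38729e-6 m, Dh = 127e-6 m
Step 2: dP = 32 * 0.001 * 38729e-6 * 0.862 / (127e-6)^2
Step 3: dP = 66234.78 Pa
Step 4: Convert to kPa: dP = 66.23 kPa


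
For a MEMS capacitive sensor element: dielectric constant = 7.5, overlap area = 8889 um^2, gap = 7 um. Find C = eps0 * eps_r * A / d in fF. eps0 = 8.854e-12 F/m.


Step 1: Convert area to m^2: A = 8889e-12 m^2
Step 2: Convert gap to m: d = 7e-6 m
Step 3: C = eps0 * eps_r * A / d
C = 8.854e-12 * 7.5 * 8889e-12 / 7e-6
Step 4: Convert to fF (multiply by 1e15).
C = 84.32 fF


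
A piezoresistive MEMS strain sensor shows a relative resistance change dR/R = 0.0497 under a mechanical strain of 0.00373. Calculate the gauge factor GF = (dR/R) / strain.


Step 1: Identify values.
dR/R = 0.0497, strain = 0.00373
Step 2: GF = (dR/R) / strain = 0.0497 / 0.00373
GF = 13.3


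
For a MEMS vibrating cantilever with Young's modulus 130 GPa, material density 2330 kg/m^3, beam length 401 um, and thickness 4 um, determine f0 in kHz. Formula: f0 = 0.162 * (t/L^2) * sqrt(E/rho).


Step 1: Convert units to SI.
t_SI = 4e-6 m, L_SI = 401e-6 m
Step 2: Calculate sqrt(E/rho).
sqrt(130e9 / 2330) = 7469.54 m/s
Step 3: Compute f0.
f0 = 0.162 * 4e-6 / (401e-6)^2 * 7469.54 = 30100.9 Hz = 30.1 kHz


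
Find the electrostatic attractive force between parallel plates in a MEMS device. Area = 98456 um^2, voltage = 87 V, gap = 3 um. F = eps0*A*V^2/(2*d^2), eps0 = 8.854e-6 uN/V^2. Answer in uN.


Step 1: Identify parameters.
eps0 = 8.854e-6 uN/V^2, A = 98456 um^2, V = 87 V, d = 3 um
Step 2: Compute V^2 = 87^2 = 7569
Step 3: Compute d^2 = 3^2 = 9
Step 4: F = 0.5 * 8.854e-6 * 98456 * 7569 / 9
F = 366.562 uN


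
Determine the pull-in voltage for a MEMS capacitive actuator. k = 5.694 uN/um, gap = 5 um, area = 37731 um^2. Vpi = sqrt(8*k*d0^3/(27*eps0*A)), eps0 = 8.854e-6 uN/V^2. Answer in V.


Step 1: Compute numerator: 8 * k * d0^3 = 8 * 5.694 * 5^3 = 5694.0
Step 2: Compute denominator: 27 * eps0 * A = 27 * 8.854e-6 * 37731 = 9.019897
Step 3: Vpi = sqrt(5694.0 / 9.019897)
Vpi = 25.13 V


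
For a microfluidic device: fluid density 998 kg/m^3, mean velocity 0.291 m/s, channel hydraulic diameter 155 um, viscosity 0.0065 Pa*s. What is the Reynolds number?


Step 1: Convert Dh to meters: Dh = 155e-6 m
Step 2: Re = rho * v * Dh / mu
Re = 998 * 0.291 * 155e-6 / 0.0065
Re = 6.925


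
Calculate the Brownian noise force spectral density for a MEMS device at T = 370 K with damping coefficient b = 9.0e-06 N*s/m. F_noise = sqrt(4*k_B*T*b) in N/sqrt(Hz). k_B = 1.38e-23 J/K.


Step 1: Compute 4 * k_B * T * b
= 4 * 1.38e-23 * 370 * 9.0e-06
= 1.8382e-25 N^2/Hz
Step 2: F_noise = sqrt(1.8382e-25)
F_noise = 4.29e-13 N/sqrt(Hz)


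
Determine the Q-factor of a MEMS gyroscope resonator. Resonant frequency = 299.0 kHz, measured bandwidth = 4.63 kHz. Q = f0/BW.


Step 1: Q = f0 / bandwidth
Step 2: Q = 299.0 / 4.63
Q = 64.6


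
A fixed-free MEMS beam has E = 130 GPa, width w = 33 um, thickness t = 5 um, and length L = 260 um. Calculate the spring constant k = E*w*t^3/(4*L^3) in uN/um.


Step 1: Convert E to consistent units (1 GPa = 1000 uN/um^2).
E = 130 GPa = 130000 uN/um^2
Step 2: Compute t^3 = 5^3 = 125
Step 3: Compute L^3 = 260^3 = 17576000
Step 4: k = 130000 * 33 * 125 / (4 * 17576000)
k = 7.6276 uN/um


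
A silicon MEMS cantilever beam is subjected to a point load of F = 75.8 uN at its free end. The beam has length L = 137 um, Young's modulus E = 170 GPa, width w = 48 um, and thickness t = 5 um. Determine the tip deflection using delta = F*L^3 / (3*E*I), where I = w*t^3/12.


Step 1: Calculate the second moment of area.
I = w * t^3 / 12 = 48 * 5^3 / 12 = 500.0 um^4
Step 2: Convert E to consistent units (1 GPa = 1000 uN/um^2).
E = 170 GPa = 170000 uN/um^2
Step 3: Calculate tip deflection.
delta = F * L^3 / (3 * E * I)
delta = 75.8 * 137^3 / (3 * 170000 * 500.0)
delta = 0.7643 um


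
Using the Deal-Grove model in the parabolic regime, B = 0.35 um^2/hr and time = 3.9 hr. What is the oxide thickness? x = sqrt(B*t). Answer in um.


Step 1: Compute B*t = 0.35 * 3.9 = 1.365
Step 2: x = sqrt(1.365)
x = 1.168 um


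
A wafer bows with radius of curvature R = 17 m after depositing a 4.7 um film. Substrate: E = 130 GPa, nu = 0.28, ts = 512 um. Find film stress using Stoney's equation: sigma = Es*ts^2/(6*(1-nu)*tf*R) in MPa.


Step 1: Compute numerator: Es * ts^2 = 130 * 512^2 = 34078720 (GPa*um^2)
Step 2: Compute denominator (R in um): 6*(1-nu)*tf*R = 6*0.72*4.7*17e6 = 345168000.0 (um^2)
Step 3: sigma (GPa) = 34078720 / 345168000.0 = 9.8731e-02 GPa
Step 4: Convert to MPa (x1000): sigma = 98.7 MPa


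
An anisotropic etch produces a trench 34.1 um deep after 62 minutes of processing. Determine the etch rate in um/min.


Step 1: Etch rate = depth / time
Step 2: rate = 34.1 / 62
rate = 0.55 um/min


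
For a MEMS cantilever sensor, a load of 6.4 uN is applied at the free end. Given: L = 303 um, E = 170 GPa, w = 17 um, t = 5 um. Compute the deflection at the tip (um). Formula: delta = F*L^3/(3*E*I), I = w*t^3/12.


Step 1: Calculate the second moment of area.
I = w * t^3 / 12 = 17 * 5^3 / 12 = 177.0833 um^4
Step 2: Convert E to consistent units (1 GPa = 1000 uN/um^2).
E = 170 GPa = 170000 uN/um^2
Step 3: Calculate tip deflection.
delta = F * L^3 / (3 * E * I)
delta = 6.4 * 303^3 / (3 * 170000 * 177.0833)
delta = 1.9713 um


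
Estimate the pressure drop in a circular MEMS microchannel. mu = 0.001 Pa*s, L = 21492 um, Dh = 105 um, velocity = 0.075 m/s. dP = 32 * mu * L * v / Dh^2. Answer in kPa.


Step 1: Convert to SI: L = 21492e-6 m, Dh = 105e-6 m
Step 2: dP = 32 * 0.001 * 21492e-6 * 0.075 / (105e-6)^2
Step 3: dP = 4678.53 Pa
Step 4: Convert to kPa: dP = 4.68 kPa


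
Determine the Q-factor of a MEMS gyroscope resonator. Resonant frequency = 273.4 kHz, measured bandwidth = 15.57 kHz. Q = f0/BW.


Step 1: Q = f0 / bandwidth
Step 2: Q = 273.4 / 15.57
Q = 17.6


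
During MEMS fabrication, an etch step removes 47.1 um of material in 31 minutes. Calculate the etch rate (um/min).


Step 1: Etch rate = depth / time
Step 2: rate = 47.1 / 31
rate = 1.519 um/min


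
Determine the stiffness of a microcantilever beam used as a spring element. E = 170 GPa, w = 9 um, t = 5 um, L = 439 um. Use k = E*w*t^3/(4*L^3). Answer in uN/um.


Step 1: Convert E to consistent units (1 GPa = 1000 uN/um^2).
E = 170 GPa = 170000 uN/um^2
Step 2: Compute t^3 = 5^3 = 125
Step 3: Compute L^3 = 439^3 = 84604519
Step 4: k = 170000 * 9 * 125 / (4 * 84604519)
k = 0.5651 uN/um


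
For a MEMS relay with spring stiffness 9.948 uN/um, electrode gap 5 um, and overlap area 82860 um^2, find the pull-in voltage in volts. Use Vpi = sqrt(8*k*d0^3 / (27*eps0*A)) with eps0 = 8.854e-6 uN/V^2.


Step 1: Compute numerator: 8 * k * d0^3 = 8 * 9.948 * 5^3 = 9948.0
Step 2: Compute denominator: 27 * eps0 * A = 27 * 8.854e-6 * 82860 = 19.808346
Step 3: Vpi = sqrt(9948.0 / 19.808346)
Vpi = 22.41 V


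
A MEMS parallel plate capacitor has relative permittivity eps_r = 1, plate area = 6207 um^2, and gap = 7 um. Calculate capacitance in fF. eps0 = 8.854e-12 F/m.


Step 1: Convert area to m^2: A = 6207e-12 m^2
Step 2: Convert gap to m: d = 7e-6 m
Step 3: C = eps0 * eps_r * A / d
C = 8.854e-12 * 1 * 6207e-12 / 7e-6
Step 4: Convert to fF (multiply by 1e15).
C = 7.85 fF


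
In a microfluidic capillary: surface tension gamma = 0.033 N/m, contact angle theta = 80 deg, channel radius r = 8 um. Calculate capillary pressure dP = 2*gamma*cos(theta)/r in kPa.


Step 1: cos(80 deg) = 0.1736
Step 2: Convert r to m: r = 8e-6 m
Step 3: dP = 2 * 0.033 * 0.1736 / 8e-6 = 1432.2 Pa
Step 4: Convert Pa to kPa (divide by 1000).
dP = 1.43 kPa


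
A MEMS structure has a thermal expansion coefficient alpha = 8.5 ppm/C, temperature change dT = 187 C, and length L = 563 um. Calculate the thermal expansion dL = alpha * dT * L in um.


Step 1: Convert CTE: alpha = 8.5 ppm/C = 8.5e-6 /C
Step 2: dL = 8.5e-6 * 187 * 563
dL = 0.8949 um


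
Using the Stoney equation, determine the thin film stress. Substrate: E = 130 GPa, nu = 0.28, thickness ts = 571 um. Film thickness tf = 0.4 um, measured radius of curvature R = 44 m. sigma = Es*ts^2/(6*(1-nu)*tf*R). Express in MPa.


Step 1: Compute numerator: Es * ts^2 = 130 * 571^2 = 42385330 (GPa*um^2)
Step 2: Compute denominator (R in um): 6*(1-nu)*tf*R = 6*0.72*0.4*44e6 = 76032000.0 (um^2)
Step 3: sigma (GPa) = 42385330 / 76032000.0 = 5.57467e-01 GPa
Step 4: Convert to MPa (x1000): sigma = 557.5 MPa


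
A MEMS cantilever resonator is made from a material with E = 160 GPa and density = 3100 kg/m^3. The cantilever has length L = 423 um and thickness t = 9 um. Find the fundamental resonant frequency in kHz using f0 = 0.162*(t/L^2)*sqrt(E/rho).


Step 1: Convert units to SI.
t_SI = 9e-6 m, L_SI = 423e-6 m
Step 2: Calculate sqrt(E/rho).
sqrt(160e9 / 3100) = 7184.21 m/s
Step 3: Compute f0.
f0 = 0.162 * 9e-6 / (423e-6)^2 * 7184.21 = 58540.4 Hz = 58.54 kHz


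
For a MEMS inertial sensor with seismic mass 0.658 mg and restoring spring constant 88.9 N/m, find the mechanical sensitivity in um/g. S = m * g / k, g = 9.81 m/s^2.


Step 1: Convert mass: m = 0.658 mg = 6.58e-07 kg
Step 2: S = m * g / k = 6.58e-07 * 9.81 / 88.9
Step 3: S = 7.26e-08 m/g
Step 4: Convert to um/g: S = 0.073 um/g


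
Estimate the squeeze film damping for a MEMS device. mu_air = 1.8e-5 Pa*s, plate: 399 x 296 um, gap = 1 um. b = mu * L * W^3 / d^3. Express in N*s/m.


Step 1: Convert to SI.
L = 399e-6 m, W = 296e-6 m, d = 1e-6 m
Step 2: W^3 = (296e-6)^3 = 2.59e-11 m^3
Step 3: d^3 = (1e-6)^3 = 1.00e-18 m^3
Step 4: b = 1.8e-5 * 399e-6 * 2.59e-11 / 1.00e-18
b = 1.86e-01 N*s/m


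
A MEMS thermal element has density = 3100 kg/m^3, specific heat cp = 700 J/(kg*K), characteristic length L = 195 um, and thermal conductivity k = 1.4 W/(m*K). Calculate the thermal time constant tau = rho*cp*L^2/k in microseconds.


Step 1: Convert L to m: L = 195e-6 m
Step 2: L^2 = (195e-6)^2 = 3.8025e-08 m^2
Step 3: tau = 3100 * 700 * 3.8025e-08 / 1.4 = 5.893875e-02 s
Step 4: Convert to microseconds (multiply by 1e6).
tau = 58938.75 us


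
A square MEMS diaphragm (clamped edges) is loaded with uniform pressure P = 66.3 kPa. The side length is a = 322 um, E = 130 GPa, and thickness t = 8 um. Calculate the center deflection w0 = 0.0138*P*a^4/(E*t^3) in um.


Step 1: Convert pressure to compatible units (E is in GPa, so P in GPa).
P = 66.3 kPa = 66.3e-6 GPa
Step 2: Compute numerator: 0.0138 * P * a^4.
a^4 = 322^4 = 10750371856
numerator = 0.0138 * 66.3e-6 * 10750371856 = 9.83595e+03
Step 3: Compute denominator: E * t^3 = 130 * 8^3 = 66560
Step 4: w0 = numerator / denominator = 9.83595e+03 / 66560 = 0.1478 um


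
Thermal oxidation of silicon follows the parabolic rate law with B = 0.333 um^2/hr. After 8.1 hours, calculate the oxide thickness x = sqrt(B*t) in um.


Step 1: Compute B*t = 0.333 * 8.1 = 2.6973
Step 2: x = sqrt(2.6973)
x = 1.642 um


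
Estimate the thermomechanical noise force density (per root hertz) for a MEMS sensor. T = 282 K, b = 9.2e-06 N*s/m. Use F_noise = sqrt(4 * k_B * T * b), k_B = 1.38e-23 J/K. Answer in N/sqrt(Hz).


Step 1: Compute 4 * k_B * T * b
= 4 * 1.38e-23 * 282 * 9.2e-06
= 1.4321e-25 N^2/Hz
Step 2: F_noise = sqrt(1.4321e-25)
F_noise = 3.78e-13 N/sqrt(Hz)


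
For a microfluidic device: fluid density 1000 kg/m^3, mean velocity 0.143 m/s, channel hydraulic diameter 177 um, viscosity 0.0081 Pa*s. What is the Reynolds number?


Step 1: Convert Dh to meters: Dh = 177e-6 m
Step 2: Re = rho * v * Dh / mu
Re = 1000 * 0.143 * 177e-6 / 0.0081
Re = 3.125


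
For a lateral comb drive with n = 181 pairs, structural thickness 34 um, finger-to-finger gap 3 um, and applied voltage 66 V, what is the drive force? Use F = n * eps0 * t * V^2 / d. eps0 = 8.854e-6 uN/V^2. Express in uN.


Step 1: Parameters: n=181, eps0=8.854e-6 uN/V^2, t=34 um, V=66 V, d=3 um
Step 2: V^2 = 4356
Step 3: F = 181 * 8.854e-6 * 34 * 4356 / 3
F = 79.116 uN


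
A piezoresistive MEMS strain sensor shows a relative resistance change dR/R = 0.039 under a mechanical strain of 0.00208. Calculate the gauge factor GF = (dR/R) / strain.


Step 1: Identify values.
dR/R = 0.039, strain = 0.00208
Step 2: GF = (dR/R) / strain = 0.039 / 0.00208
GF = 18.8


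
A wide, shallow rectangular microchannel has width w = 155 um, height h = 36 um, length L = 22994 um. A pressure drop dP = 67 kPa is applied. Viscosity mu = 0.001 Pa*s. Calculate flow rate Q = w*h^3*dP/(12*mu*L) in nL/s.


Step 1: Convert all dimensions to SI (meters).
w = 155e-6 m, h = 36e-6 m, L = 22994e-6 m, dP = 67e3 Pa
Step 2: Q = w * h^3 * dP / (12 * mu * L)
Q = 155e-6 * (36e-6)^3 * 67e3 / (12 * 0.001 * 22994e-6) = 1.7559746e-09 m^3/s
Step 3: Convert Q from m^3/s to nL/s (1 m^3 = 1e12 nL, so multiply by 1e12).
Q = 1755.975 nL/s


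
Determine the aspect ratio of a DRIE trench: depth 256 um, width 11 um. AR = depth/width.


Step 1: AR = depth / width
Step 2: AR = 256 / 11
AR = 23.3


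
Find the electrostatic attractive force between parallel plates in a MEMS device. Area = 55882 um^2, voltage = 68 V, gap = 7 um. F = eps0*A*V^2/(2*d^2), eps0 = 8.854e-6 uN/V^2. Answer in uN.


Step 1: Identify parameters.
eps0 = 8.854e-6 uN/V^2, A = 55882 um^2, V = 68 V, d = 7 um
Step 2: Compute V^2 = 68^2 = 4624
Step 3: Compute d^2 = 7^2 = 49
Step 4: F = 0.5 * 8.854e-6 * 55882 * 4624 / 49
F = 23.346 uN


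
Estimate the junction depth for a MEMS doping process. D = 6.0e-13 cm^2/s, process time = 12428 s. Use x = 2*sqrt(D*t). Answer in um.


Step 1: Compute D*t = 6.0e-13 * 12428 = 7.4568e-09 cm^2
Step 2: sqrt(D*t) = 8.63528e-05 cm
Step 3: x = 2 * 8.63528e-05 cm = 1.727056e-04 cm
Step 4: Convert to um (1 cm = 1e4 um): x = 1.727 um


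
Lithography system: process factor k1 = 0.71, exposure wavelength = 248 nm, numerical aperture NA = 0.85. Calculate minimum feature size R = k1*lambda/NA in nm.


Step 1: Identify values: k1 = 0.71, lambda = 248 nm, NA = 0.85
Step 2: R = k1 * lambda / NA
R = 0.71 * 248 / 0.85
R = 207.2 nm


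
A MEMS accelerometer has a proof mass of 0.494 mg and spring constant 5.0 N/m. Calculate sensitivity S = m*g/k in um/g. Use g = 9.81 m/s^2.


Step 1: Convert mass: m = 0.494 mg = 4.94e-07 kg
Step 2: S = m * g / k = 4.94e-07 * 9.81 / 5.0
Step 3: S = 9.69e-07 m/g
Step 4: Convert to um/g: S = 0.969 um/g


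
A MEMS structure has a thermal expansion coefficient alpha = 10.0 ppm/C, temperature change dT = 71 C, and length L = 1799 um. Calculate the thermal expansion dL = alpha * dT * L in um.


Step 1: Convert CTE: alpha = 10.0 ppm/C = 10.0e-6 /C
Step 2: dL = 10.0e-6 * 71 * 1799
dL = 1.2773 um


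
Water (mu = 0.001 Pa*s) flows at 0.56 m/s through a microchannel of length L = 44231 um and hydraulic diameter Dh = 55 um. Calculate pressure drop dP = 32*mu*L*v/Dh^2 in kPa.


Step 1: Convert to SI: L = 44231e-6 m, Dh = 55e-6 m
Step 2: dP = 32 * 0.001 * 44231e-6 * 0.56 / (55e-6)^2
Step 3: dP = 262022.98 Pa
Step 4: Convert to kPa: dP = 262.02 kPa


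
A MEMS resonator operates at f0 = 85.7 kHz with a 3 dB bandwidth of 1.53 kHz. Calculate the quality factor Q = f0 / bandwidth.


Step 1: Q = f0 / bandwidth
Step 2: Q = 85.7 / 1.53
Q = 56.0


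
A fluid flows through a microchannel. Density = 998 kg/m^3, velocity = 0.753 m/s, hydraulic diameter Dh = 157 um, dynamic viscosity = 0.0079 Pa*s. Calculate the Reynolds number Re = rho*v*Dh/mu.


Step 1: Convert Dh to meters: Dh = 157e-6 m
Step 2: Re = rho * v * Dh / mu
Re = 998 * 0.753 * 157e-6 / 0.0079
Re = 14.935


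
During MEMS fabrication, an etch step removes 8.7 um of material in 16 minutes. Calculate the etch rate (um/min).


Step 1: Etch rate = depth / time
Step 2: rate = 8.7 / 16
rate = 0.544 um/min


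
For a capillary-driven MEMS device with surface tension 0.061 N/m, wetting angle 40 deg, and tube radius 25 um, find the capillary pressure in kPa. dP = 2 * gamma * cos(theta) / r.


Step 1: cos(40 deg) = 0.766
Step 2: Convert r to m: r = 25e-6 m
Step 3: dP = 2 * 0.061 * 0.766 / 25e-6 = 3738.1 Pa
Step 4: Convert Pa to kPa (divide by 1000).
dP = 3.74 kPa


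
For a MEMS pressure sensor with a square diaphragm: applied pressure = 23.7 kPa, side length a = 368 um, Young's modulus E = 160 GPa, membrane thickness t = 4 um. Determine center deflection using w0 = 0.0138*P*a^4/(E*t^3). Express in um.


Step 1: Convert pressure to compatible units (E is in GPa, so P in GPa).
P = 23.7 kPa = 23.7e-6 GPa
Step 2: Compute numerator: 0.0138 * P * a^4.
a^4 = 368^4 = 18339659776
numerator = 0.0138 * 23.7e-6 * 18339659776 = 5.99817e+03
Step 3: Compute denominator: E * t^3 = 160 * 4^3 = 10240
Step 4: w0 = numerator / denominator = 5.99817e+03 / 10240 = 0.5858 um


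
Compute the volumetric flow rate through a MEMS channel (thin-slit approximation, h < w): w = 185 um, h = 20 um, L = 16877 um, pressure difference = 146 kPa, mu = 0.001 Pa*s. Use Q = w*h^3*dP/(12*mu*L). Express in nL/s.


Step 1: Convert all dimensions to SI (meters).
w = 185e-6 m, h = 20e-6 m, L = 16877e-6 m, dP = 146e3 Pa
Step 2: Q = w * h^3 * dP / (12 * mu * L)
Q = 185e-6 * (20e-6)^3 * 146e3 / (12 * 0.001 * 16877e-6) = 1.06693528e-09 m^3/s
Step 3: Convert Q from m^3/s to nL/s (1 m^3 = 1e12 nL, so multiply by 1e12).
Q = 1066.935 nL/s


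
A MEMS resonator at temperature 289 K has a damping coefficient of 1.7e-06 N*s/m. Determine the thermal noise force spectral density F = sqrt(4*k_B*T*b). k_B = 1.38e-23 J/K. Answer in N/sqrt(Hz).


Step 1: Compute 4 * k_B * T * b
= 4 * 1.38e-23 * 289 * 1.7e-06
= 2.7120e-26 N^2/Hz
Step 2: F_noise = sqrt(2.7120e-26)
F_noise = 1.65e-13 N/sqrt(Hz)


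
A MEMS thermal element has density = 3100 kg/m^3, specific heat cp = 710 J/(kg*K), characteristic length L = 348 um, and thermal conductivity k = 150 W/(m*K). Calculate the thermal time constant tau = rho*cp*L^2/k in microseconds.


Step 1: Convert L to m: L = 348e-6 m
Step 2: L^2 = (348e-6)^2 = 1.21104e-07 m^2
Step 3: tau = 3100 * 710 * 1.21104e-07 / 150 = 1.77699936e-03 s
Step 4: Convert to microseconds (multiply by 1e6).
tau = 1776.999 us


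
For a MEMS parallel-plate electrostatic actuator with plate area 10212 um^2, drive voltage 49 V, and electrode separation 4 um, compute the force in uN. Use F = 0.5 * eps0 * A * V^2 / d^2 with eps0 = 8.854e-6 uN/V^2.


Step 1: Identify parameters.
eps0 = 8.854e-6 uN/V^2, A = 10212 um^2, V = 49 V, d = 4 um
Step 2: Compute V^2 = 49^2 = 2401
Step 3: Compute d^2 = 4^2 = 16
Step 4: F = 0.5 * 8.854e-6 * 10212 * 2401 / 16
F = 6.784 uN


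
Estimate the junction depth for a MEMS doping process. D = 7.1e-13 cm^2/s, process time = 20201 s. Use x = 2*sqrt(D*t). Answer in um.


Step 1: Compute D*t = 7.1e-13 * 20201 = 1.434271e-08 cm^2
Step 2: sqrt(D*t) = 1.19761e-04 cm
Step 3: x = 2 * 1.19761e-04 cm = 2.39522e-04 cm
Step 4: Convert to um (1 cm = 1e4 um): x = 2.395 um


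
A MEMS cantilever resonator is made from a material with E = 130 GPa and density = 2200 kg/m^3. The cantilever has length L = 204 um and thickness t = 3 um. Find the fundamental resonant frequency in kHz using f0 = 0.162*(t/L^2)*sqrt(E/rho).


Step 1: Convert units to SI.
t_SI = 3e-6 m, L_SI = 204e-6 m
Step 2: Calculate sqrt(E/rho).
sqrt(130e9 / 2200) = 7687.06 m/s
Step 3: Compute f0.
f0 = 0.162 * 3e-6 / (204e-6)^2 * 7687.06 = 89771.0 Hz = 89.77 kHz


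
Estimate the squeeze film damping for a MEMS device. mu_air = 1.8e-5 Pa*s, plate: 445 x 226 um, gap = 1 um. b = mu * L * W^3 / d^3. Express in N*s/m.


Step 1: Convert to SI.
L = 445e-6 m, W = 226e-6 m, d = 1e-6 m
Step 2: W^3 = (226e-6)^3 = 1.15e-11 m^3
Step 3: d^3 = (1e-6)^3 = 1.00e-18 m^3
Step 4: b = 1.8e-5 * 445e-6 * 1.15e-11 / 1.00e-18
b = 9.25e-02 N*s/m


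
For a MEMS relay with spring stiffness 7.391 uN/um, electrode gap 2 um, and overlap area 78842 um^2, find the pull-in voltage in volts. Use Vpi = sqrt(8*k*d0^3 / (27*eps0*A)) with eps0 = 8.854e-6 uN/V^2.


Step 1: Compute numerator: 8 * k * d0^3 = 8 * 7.391 * 2^3 = 473.024
Step 2: Compute denominator: 27 * eps0 * A = 27 * 8.854e-6 * 78842 = 18.847811
Step 3: Vpi = sqrt(473.024 / 18.847811)
Vpi = 5.01 V


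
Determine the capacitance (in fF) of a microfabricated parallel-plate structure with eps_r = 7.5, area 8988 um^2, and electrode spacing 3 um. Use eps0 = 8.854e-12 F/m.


Step 1: Convert area to m^2: A = 8988e-12 m^2
Step 2: Convert gap to m: d = 3e-6 m
Step 3: C = eps0 * eps_r * A / d
C = 8.854e-12 * 7.5 * 8988e-12 / 3e-6
Step 4: Convert to fF (multiply by 1e15).
C = 198.95 fF


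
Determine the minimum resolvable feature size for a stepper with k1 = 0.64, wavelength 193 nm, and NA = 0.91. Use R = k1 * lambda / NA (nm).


Step 1: Identify values: k1 = 0.64, lambda = 193 nm, NA = 0.91
Step 2: R = k1 * lambda / NA
R = 0.64 * 193 / 0.91
R = 135.7 nm


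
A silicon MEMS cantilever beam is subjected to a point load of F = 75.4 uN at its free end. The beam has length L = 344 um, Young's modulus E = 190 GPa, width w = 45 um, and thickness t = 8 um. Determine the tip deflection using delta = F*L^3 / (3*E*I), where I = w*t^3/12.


Step 1: Calculate the second moment of area.
I = w * t^3 / 12 = 45 * 8^3 / 12 = 1920.0 um^4
Step 2: Convert E to consistent units (1 GPa = 1000 uN/um^2).
E = 190 GPa = 190000 uN/um^2
Step 3: Calculate tip deflection.
delta = F * L^3 / (3 * E * I)
delta = 75.4 * 344^3 / (3 * 190000 * 1920.0)
delta = 2.8046 um


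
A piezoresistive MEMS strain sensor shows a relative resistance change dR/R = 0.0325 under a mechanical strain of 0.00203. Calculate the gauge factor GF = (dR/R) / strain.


Step 1: Identify values.
dR/R = 0.0325, strain = 0.00203
Step 2: GF = (dR/R) / strain = 0.0325 / 0.00203
GF = 16.0


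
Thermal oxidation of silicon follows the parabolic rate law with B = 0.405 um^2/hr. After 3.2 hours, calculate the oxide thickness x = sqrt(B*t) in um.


Step 1: Compute B*t = 0.405 * 3.2 = 1.296
Step 2: x = sqrt(1.296)
x = 1.138 um


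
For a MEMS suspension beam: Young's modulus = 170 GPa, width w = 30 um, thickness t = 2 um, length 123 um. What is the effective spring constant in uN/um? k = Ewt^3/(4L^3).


Step 1: Convert E to consistent units (1 GPa = 1000 uN/um^2).
E = 170 GPa = 170000 uN/um^2
Step 2: Compute t^3 = 2^3 = 8
Step 3: Compute L^3 = 123^3 = 1860867
Step 4: k = 170000 * 30 * 8 / (4 * 1860867)
k = 5.4813 uN/um


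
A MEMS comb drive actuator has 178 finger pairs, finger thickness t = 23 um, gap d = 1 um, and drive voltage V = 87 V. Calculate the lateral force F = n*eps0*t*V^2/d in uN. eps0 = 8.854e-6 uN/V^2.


Step 1: Parameters: n=178, eps0=8.854e-6 uN/V^2, t=23 um, V=87 V, d=1 um
Step 2: V^2 = 7569
Step 3: F = 178 * 8.854e-6 * 23 * 7569 / 1
F = 274.363 uN


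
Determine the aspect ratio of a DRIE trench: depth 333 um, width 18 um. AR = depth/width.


Step 1: AR = depth / width
Step 2: AR = 333 / 18
AR = 18.5


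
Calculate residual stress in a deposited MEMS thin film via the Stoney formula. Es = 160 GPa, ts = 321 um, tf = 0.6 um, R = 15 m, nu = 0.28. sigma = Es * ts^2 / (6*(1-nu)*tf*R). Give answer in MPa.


Step 1: Compute numerator: Es * ts^2 = 160 * 321^2 = 16486560 (GPa*um^2)
Step 2: Compute denominator (R in um): 6*(1-nu)*tf*R = 6*0.72*0.6*15e6 = 38880000.0 (um^2)
Step 3: sigma (GPa) = 16486560 / 38880000.0 = 4.24037e-01 GPa
Step 4: Convert to MPa (x1000): sigma = 424.0 MPa


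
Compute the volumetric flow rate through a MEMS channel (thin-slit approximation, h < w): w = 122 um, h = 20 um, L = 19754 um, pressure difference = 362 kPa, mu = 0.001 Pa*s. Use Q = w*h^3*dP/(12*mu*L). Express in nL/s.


Step 1: Convert all dimensions to SI (meters).
w = 122e-6 m, h = 20e-6 m, L = 19754e-6 m, dP = 362e3 Pa
Step 2: Q = w * h^3 * dP / (12 * mu * L)
Q = 122e-6 * (20e-6)^3 * 362e3 / (12 * 0.001 * 19754e-6) = 1.49046607e-09 m^3/s
Step 3: Convert Q from m^3/s to nL/s (1 m^3 = 1e12 nL, so multiply by 1e12).
Q = 1490.466 nL/s


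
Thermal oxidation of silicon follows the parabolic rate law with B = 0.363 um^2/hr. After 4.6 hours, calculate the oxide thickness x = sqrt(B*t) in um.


Step 1: Compute B*t = 0.363 * 4.6 = 1.6698
Step 2: x = sqrt(1.6698)
x = 1.292 um


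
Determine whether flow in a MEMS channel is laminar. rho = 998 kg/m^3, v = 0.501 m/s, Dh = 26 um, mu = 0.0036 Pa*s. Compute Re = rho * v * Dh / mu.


Step 1: Convert Dh to meters: Dh = 26e-6 m
Step 2: Re = rho * v * Dh / mu
Re = 998 * 0.501 * 26e-6 / 0.0036
Re = 3.611
Since Re = 3.611 is below ~2300, the flow is laminar.


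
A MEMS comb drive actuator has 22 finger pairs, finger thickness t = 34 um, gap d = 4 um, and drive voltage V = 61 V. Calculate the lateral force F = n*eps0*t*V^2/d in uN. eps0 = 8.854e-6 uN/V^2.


Step 1: Parameters: n=22, eps0=8.854e-6 uN/V^2, t=34 um, V=61 V, d=4 um
Step 2: V^2 = 3721
Step 3: F = 22 * 8.854e-6 * 34 * 3721 / 4
F = 6.161 uN


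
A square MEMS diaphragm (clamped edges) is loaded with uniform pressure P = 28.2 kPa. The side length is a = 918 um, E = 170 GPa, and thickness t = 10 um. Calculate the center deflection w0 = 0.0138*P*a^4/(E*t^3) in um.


Step 1: Convert pressure to compatible units (E is in GPa, so P in GPa).
P = 28.2 kPa = 28.2e-6 GPa
Step 2: Compute numerator: 0.0138 * P * a^4.
a^4 = 918^4 = 710183740176
numerator = 0.0138 * 28.2e-6 * 710183740176 = 2.763751e+05
Step 3: Compute denominator: E * t^3 = 170 * 10^3 = 170000
Step 4: w0 = numerator / denominator = 2.763751e+05 / 170000 = 1.6257 um


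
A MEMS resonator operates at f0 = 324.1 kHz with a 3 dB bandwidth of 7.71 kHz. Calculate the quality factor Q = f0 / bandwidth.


Step 1: Q = f0 / bandwidth
Step 2: Q = 324.1 / 7.71
Q = 42.0


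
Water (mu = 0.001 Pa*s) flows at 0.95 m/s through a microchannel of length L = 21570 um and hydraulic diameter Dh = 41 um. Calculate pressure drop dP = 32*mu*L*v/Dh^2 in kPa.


Step 1: Convert to SI: L = 21570e-6 m, Dh = 41e-6 m
Step 2: dP = 32 * 0.001 * 21570e-6 * 0.95 / (41e-6)^2
Step 3: dP = 390082.09 Pa
Step 4: Convert to kPa: dP = 390.08 kPa


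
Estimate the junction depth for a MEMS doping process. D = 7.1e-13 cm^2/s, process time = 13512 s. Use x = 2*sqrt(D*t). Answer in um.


Step 1: Compute D*t = 7.1e-13 * 13512 = 9.59352e-09 cm^2
Step 2: sqrt(D*t) = 9.79465e-05 cm
Step 3: x = 2 * 9.79465e-05 cm = 1.95893e-04 cm
Step 4: Convert to um (1 cm = 1e4 um): x = 1.959 um


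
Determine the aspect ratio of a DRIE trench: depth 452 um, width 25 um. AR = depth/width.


Step 1: AR = depth / width
Step 2: AR = 452 / 25
AR = 18.1


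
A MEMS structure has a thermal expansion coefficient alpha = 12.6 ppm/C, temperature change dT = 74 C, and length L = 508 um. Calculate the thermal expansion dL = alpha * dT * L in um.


Step 1: Convert CTE: alpha = 12.6 ppm/C = 12.6e-6 /C
Step 2: dL = 12.6e-6 * 74 * 508
dL = 0.4737 um


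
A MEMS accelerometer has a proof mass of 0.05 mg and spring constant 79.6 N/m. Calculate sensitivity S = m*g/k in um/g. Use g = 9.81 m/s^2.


Step 1: Convert mass: m = 0.05 mg = 5.00e-08 kg
Step 2: S = m * g / k = 5.00e-08 * 9.81 / 79.6
Step 3: S = 6.16e-09 m/g
Step 4: Convert to um/g: S = 0.006 um/g


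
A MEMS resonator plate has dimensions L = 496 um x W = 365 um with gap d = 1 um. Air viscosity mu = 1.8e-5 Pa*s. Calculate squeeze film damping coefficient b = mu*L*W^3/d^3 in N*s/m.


Step 1: Convert to SI.
L = 496e-6 m, W = 365e-6 m, d = 1e-6 m
Step 2: W^3 = (365e-6)^3 = 4.86e-11 m^3
Step 3: d^3 = (1e-6)^3 = 1.00e-18 m^3
Step 4: b = 1.8e-5 * 496e-6 * 4.86e-11 / 1.00e-18
b = 4.34e-01 N*s/m


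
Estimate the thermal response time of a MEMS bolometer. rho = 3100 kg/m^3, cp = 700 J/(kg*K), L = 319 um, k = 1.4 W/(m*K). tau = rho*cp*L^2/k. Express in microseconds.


Step 1: Convert L to m: L = 319e-6 m
Step 2: L^2 = (319e-6)^2 = 1.01761e-07 m^2
Step 3: tau = 3100 * 700 * 1.01761e-07 / 1.4 = 1.5772955e-01 s
Step 4: Convert to microseconds (multiply by 1e6).
tau = 157729.55 us


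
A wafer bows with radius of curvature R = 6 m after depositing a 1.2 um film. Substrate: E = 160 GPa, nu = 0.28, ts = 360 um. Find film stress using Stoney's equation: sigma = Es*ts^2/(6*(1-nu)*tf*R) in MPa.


Step 1: Compute numerator: Es * ts^2 = 160 * 360^2 = 20736000 (GPa*um^2)
Step 2: Compute denominator (R in um): 6*(1-nu)*tf*R = 6*0.72*1.2*6e6 = 31104000.0 (um^2)
Step 3: sigma (GPa) = 20736000 / 31104000.0 = 6.66667e-01 GPa
Step 4: Convert to MPa (x1000): sigma = 666.7 MPa


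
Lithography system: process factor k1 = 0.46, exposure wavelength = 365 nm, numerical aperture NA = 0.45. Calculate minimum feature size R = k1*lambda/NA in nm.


Step 1: Identify values: k1 = 0.46, lambda = 365 nm, NA = 0.45
Step 2: R = k1 * lambda / NA
R = 0.46 * 365 / 0.45
R = 373.1 nm


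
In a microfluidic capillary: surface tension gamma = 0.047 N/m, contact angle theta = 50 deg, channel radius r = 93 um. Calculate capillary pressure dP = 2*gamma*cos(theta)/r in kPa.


Step 1: cos(50 deg) = 0.6428
Step 2: Convert r to m: r = 93e-6 m
Step 3: dP = 2 * 0.047 * 0.6428 / 93e-6 = 649.7 Pa
Step 4: Convert Pa to kPa (divide by 1000).
dP = 0.65 kPa


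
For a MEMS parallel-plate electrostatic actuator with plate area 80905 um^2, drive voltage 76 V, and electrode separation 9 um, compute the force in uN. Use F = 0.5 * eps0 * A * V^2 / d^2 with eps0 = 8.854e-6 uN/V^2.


Step 1: Identify parameters.
eps0 = 8.854e-6 uN/V^2, A = 80905 um^2, V = 76 V, d = 9 um
Step 2: Compute V^2 = 76^2 = 5776
Step 3: Compute d^2 = 9^2 = 81
Step 4: F = 0.5 * 8.854e-6 * 80905 * 5776 / 81
F = 25.54 uN


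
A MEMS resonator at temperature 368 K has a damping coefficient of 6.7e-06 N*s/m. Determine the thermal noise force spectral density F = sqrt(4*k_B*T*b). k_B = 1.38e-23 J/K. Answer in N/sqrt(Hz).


Step 1: Compute 4 * k_B * T * b
= 4 * 1.38e-23 * 368 * 6.7e-06
= 1.3610e-25 N^2/Hz
Step 2: F_noise = sqrt(1.3610e-25)
F_noise = 3.69e-13 N/sqrt(Hz)


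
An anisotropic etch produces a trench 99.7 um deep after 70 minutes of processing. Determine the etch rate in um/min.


Step 1: Etch rate = depth / time
Step 2: rate = 99.7 / 70
rate = 1.424 um/min


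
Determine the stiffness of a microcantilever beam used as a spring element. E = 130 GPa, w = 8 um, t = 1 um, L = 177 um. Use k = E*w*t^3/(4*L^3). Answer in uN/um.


Step 1: Convert E to consistent units (1 GPa = 1000 uN/um^2).
E = 130 GPa = 130000 uN/um^2
Step 2: Compute t^3 = 1^3 = 1
Step 3: Compute L^3 = 177^3 = 5545233
Step 4: k = 130000 * 8 * 1 / (4 * 5545233)
k = 0.0469 uN/um


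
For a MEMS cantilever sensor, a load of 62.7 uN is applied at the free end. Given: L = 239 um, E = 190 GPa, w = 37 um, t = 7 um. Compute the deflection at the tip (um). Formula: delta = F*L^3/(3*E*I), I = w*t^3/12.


Step 1: Calculate the second moment of area.
I = w * t^3 / 12 = 37 * 7^3 / 12 = 1057.5833 um^4
Step 2: Convert E to consistent units (1 GPa = 1000 uN/um^2).
E = 190 GPa = 190000 uN/um^2
Step 3: Calculate tip deflection.
delta = F * L^3 / (3 * E * I)
delta = 62.7 * 239^3 / (3 * 190000 * 1057.5833)
delta = 1.4199 um


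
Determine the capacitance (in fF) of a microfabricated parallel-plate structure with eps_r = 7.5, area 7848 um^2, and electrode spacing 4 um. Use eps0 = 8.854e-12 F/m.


Step 1: Convert area to m^2: A = 7848e-12 m^2
Step 2: Convert gap to m: d = 4e-6 m
Step 3: C = eps0 * eps_r * A / d
C = 8.854e-12 * 7.5 * 7848e-12 / 4e-6
Step 4: Convert to fF (multiply by 1e15).
C = 130.29 fF


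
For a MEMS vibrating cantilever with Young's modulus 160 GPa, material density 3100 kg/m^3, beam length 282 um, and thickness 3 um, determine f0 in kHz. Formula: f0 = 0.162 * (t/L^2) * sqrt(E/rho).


Step 1: Convert units to SI.
t_SI = 3e-6 m, L_SI = 282e-6 m
Step 2: Calculate sqrt(E/rho).
sqrt(160e9 / 3100) = 7184.21 m/s
Step 3: Compute f0.
f0 = 0.162 * 3e-6 / (282e-6)^2 * 7184.21 = 43905.3 Hz = 43.91 kHz


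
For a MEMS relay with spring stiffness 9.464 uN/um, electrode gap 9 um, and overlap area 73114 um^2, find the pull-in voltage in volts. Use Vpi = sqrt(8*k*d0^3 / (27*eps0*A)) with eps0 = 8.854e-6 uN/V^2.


Step 1: Compute numerator: 8 * k * d0^3 = 8 * 9.464 * 9^3 = 55194.048
Step 2: Compute denominator: 27 * eps0 * A = 27 * 8.854e-6 * 73114 = 17.478487
Step 3: Vpi = sqrt(55194.048 / 17.478487)
Vpi = 56.19 V


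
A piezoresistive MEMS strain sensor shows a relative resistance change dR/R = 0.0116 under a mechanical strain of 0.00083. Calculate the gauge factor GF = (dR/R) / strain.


Step 1: Identify values.
dR/R = 0.0116, strain = 0.00083
Step 2: GF = (dR/R) / strain = 0.0116 / 0.00083
GF = 14.0


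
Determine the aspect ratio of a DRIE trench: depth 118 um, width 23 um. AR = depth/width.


Step 1: AR = depth / width
Step 2: AR = 118 / 23
AR = 5.1


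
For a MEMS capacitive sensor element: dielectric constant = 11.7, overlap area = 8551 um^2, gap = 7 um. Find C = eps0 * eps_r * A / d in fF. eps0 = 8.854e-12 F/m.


Step 1: Convert area to m^2: A = 8551e-12 m^2
Step 2: Convert gap to m: d = 7e-6 m
Step 3: C = eps0 * eps_r * A / d
C = 8.854e-12 * 11.7 * 8551e-12 / 7e-6
Step 4: Convert to fF (multiply by 1e15).
C = 126.54 fF


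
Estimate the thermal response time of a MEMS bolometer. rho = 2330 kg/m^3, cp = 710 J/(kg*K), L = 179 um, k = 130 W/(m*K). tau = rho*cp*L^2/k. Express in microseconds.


Step 1: Convert L to m: L = 179e-6 m
Step 2: L^2 = (179e-6)^2 = 3.2041e-08 m^2
Step 3: tau = 2330 * 710 * 3.2041e-08 / 130 = 4.0773405e-04 s
Step 4: Convert to microseconds (multiply by 1e6).
tau = 407.734 us


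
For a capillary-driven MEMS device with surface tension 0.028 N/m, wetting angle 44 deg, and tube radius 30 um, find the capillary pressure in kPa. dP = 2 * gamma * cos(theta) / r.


Step 1: cos(44 deg) = 0.7193
Step 2: Convert r to m: r = 30e-6 m
Step 3: dP = 2 * 0.028 * 0.7193 / 30e-6 = 1342.7 Pa
Step 4: Convert Pa to kPa (divide by 1000).
dP = 1.34 kPa


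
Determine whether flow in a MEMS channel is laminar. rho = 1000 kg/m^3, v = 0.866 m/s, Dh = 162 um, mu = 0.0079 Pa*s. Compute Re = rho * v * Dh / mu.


Step 1: Convert Dh to meters: Dh = 162e-6 m
Step 2: Re = rho * v * Dh / mu
Re = 1000 * 0.866 * 162e-6 / 0.0079
Re = 17.758
Since Re = 17.758 is below ~2300, the flow is laminar.


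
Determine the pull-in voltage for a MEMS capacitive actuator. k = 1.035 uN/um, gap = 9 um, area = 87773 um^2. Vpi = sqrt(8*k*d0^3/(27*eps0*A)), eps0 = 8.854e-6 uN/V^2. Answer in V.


Step 1: Compute numerator: 8 * k * d0^3 = 8 * 1.035 * 9^3 = 6036.12
Step 2: Compute denominator: 27 * eps0 * A = 27 * 8.854e-6 * 87773 = 20.982838
Step 3: Vpi = sqrt(6036.12 / 20.982838)
Vpi = 16.96 V


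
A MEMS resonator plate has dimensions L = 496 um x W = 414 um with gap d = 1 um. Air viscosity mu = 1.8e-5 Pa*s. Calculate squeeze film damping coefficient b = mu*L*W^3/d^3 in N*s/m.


Step 1: Convert to SI.
L = 496e-6 m, W = 414e-6 m, d = 1e-6 m
Step 2: W^3 = (414e-6)^3 = 7.10e-11 m^3
Step 3: d^3 = (1e-6)^3 = 1.00e-18 m^3
Step 4: b = 1.8e-5 * 496e-6 * 7.10e-11 / 1.00e-18
b = 6.34e-01 N*s/m


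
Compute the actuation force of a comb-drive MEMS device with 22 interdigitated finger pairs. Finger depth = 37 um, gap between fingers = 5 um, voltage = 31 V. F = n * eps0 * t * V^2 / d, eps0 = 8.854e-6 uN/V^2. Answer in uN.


Step 1: Parameters: n=22, eps0=8.854e-6 uN/V^2, t=37 um, V=31 V, d=5 um
Step 2: V^2 = 961
Step 3: F = 22 * 8.854e-6 * 37 * 961 / 5
F = 1.385 uN


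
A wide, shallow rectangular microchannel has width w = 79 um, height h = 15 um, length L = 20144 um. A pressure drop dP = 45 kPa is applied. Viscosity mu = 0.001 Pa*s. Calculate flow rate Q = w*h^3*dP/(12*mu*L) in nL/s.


Step 1: Convert all dimensions to SI (meters).
w = 79e-6 m, h = 15e-6 m, L = 20144e-6 m, dP = 45e3 Pa
Step 2: Q = w * h^3 * dP / (12 * mu * L)
Q = 79e-6 * (15e-6)^3 * 45e3 / (12 * 0.001 * 20144e-6) = 4.963482e-11 m^3/s
Step 3: Convert Q from m^3/s to nL/s (1 m^3 = 1e12 nL, so multiply by 1e12).
Q = 49.635 nL/s


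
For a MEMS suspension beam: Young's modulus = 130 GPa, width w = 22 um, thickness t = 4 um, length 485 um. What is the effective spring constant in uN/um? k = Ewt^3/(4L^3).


Step 1: Convert E to consistent units (1 GPa = 1000 uN/um^2).
E = 130 GPa = 130000 uN/um^2
Step 2: Compute t^3 = 4^3 = 64
Step 3: Compute L^3 = 485^3 = 114084125
Step 4: k = 130000 * 22 * 64 / (4 * 114084125)
k = 0.4011 uN/um


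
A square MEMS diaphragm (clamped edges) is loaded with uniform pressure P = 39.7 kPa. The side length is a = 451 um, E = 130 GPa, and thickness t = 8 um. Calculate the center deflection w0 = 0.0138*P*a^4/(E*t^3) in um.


Step 1: Convert pressure to compatible units (E is in GPa, so P in GPa).
P = 39.7 kPa = 39.7e-6 GPa
Step 2: Compute numerator: 0.0138 * P * a^4.
a^4 = 451^4 = 41371966801
numerator = 0.0138 * 39.7e-6 * 41371966801 = 2.2666e+04
Step 3: Compute denominator: E * t^3 = 130 * 8^3 = 66560
Step 4: w0 = numerator / denominator = 2.2666e+04 / 66560 = 0.3405 um


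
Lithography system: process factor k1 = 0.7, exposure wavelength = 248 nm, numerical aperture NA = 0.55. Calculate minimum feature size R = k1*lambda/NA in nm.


Step 1: Identify values: k1 = 0.7, lambda = 248 nm, NA = 0.55
Step 2: R = k1 * lambda / NA
R = 0.7 * 248 / 0.55
R = 315.6 nm


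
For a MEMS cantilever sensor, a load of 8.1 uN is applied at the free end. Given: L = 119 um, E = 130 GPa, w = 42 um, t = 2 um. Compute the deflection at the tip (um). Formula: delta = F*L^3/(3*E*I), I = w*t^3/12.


Step 1: Calculate the second moment of area.
I = w * t^3 / 12 = 42 * 2^3 / 12 = 28.0 um^4
Step 2: Convert E to consistent units (1 GPa = 1000 uN/um^2).
E = 130 GPa = 130000 uN/um^2
Step 3: Calculate tip deflection.
delta = F * L^3 / (3 * E * I)
delta = 8.1 * 119^3 / (3 * 130000 * 28.0)
delta = 1.25 um
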